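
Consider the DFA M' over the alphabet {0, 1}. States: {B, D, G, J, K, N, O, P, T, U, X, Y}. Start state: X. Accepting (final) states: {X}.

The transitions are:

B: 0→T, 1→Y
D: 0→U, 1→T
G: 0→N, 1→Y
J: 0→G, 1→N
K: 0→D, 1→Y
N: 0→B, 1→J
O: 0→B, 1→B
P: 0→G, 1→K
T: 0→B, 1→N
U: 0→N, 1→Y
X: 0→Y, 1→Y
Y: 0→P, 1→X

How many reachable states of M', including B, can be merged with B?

4

States {O} cannot be reached from the start state, so discard them.
P0 = {X} | {B,D,G,J,K,N,P,T,U,Y}.
Refine {B,D,G,J,K,N,P,T,U,Y} on symbol 1: members go to different blocks, giving {B,D,G,J,K,N,P,T,U} and {Y}.
On input 1, block {B,D,G,J,K,N,P,T,U} splits into {D,J,N,P,T} and {B,G,K,U}.
Split {D,J,N,P,T} by δ(·,1) → {D,J,N,T} and {P}.
The partition is now stable with 5 blocks: {X} | {D,J,N,T} | {Y} | {B,G,K,U} | {P}.
State B belongs to the block {B,G,K,U}, which has 4 states.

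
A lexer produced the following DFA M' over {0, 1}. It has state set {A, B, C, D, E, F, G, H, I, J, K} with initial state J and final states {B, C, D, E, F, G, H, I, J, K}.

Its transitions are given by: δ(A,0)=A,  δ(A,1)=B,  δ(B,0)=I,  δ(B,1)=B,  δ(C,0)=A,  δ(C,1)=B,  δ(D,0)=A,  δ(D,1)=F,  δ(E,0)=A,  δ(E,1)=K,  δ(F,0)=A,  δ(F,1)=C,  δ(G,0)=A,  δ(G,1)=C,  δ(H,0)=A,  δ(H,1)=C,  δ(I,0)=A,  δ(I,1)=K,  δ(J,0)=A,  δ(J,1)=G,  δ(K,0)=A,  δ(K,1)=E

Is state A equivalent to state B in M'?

First remove the unreachable states {D,F,H}; 8 states remain.
P0 = {B,C,E,G,I,J,K} | {A}.
On input 0, block {B,C,E,G,I,J,K} splits into {C,E,G,I,J,K} and {B}.
On input 1, block {C,E,G,I,J,K} splits into {E,G,I,J,K} and {C}.
Split {E,G,I,J,K} by δ(·,1) → {E,I,J,K} and {G}.
Split {E,I,J,K} by δ(·,1) → {E,I,K} and {J}.
No further refinement is possible. Final partition (6 blocks): {E,I,K} | {A} | {B} | {C} | {G} | {J}.
A and B end up in different blocks, so they are distinguishable. For instance, the string 'ε' is accepted from only B.

No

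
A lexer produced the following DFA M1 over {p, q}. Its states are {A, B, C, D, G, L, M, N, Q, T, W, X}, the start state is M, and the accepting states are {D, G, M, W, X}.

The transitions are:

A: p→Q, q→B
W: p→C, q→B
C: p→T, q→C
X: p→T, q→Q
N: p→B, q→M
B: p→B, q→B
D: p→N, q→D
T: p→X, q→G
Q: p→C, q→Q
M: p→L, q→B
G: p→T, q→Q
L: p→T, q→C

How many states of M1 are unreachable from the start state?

4

No path from M leads to A, D, N, W; the other 8 states are all reachable.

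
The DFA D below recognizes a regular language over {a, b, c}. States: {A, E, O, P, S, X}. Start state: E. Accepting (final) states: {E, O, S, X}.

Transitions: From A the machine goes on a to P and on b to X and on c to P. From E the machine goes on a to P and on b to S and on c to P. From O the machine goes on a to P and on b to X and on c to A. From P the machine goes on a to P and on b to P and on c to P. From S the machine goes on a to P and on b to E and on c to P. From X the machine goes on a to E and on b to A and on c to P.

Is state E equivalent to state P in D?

First remove the unreachable states {A,O,X}; 3 states remain.
Start with accepting vs non-accepting: {E,S} | {P}.
No further refinement is possible. Final partition (2 blocks): {E,S} | {P}.
E and P end up in different blocks, so they are distinguishable. For instance, the string 'ε' is accepted from only E.

No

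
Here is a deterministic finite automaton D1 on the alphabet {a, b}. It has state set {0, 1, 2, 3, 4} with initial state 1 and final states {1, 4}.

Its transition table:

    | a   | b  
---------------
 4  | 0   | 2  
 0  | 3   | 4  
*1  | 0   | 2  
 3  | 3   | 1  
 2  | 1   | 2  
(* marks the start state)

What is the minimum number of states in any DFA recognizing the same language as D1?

3

Initial partition by acceptance: {1,4} | {0,2,3}.
Refine {0,2,3} on symbol a: members go to different blocks, giving {0,3} and {2}.
No further refinement is possible. Final partition (3 blocks): {1,4} | {0,3} | {2}.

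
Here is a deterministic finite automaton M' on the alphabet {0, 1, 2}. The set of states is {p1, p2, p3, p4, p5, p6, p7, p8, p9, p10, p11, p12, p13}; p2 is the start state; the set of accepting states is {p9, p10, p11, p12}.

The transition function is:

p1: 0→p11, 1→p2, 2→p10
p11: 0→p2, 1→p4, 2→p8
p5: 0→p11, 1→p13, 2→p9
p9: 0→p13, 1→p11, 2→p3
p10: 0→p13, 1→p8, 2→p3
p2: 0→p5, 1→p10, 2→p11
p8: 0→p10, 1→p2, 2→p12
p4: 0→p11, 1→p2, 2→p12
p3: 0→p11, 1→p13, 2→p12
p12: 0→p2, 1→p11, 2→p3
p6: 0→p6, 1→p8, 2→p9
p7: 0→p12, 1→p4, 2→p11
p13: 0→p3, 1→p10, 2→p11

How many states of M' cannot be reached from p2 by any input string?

Starting at p2 and following transitions, the reachable set is {p2, p3, p4, p5, p8, p9, p10, p11, p12, p13}. That leaves p1, p6, p7 unreachable — 3 in total.

3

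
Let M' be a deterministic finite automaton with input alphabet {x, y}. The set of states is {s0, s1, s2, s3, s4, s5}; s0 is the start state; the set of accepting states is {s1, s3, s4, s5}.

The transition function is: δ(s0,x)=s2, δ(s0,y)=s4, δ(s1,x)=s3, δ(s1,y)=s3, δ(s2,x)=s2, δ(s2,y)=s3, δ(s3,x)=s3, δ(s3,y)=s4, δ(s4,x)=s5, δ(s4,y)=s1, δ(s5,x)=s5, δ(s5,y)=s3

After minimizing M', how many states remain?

Initial partition by acceptance: {s1,s3,s4,s5} | {s0,s2}.
The partition is now stable with 2 blocks: {s1,s3,s4,s5} | {s0,s2}.

2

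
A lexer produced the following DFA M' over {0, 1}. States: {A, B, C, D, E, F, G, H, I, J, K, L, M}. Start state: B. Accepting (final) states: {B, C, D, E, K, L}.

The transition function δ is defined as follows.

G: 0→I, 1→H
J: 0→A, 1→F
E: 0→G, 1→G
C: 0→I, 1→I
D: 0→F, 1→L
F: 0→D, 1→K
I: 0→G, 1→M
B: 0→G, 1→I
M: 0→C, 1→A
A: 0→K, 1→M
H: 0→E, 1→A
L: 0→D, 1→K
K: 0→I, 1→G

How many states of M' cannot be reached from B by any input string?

No path from B leads to D, F, J, L; the other 9 states are all reachable.

4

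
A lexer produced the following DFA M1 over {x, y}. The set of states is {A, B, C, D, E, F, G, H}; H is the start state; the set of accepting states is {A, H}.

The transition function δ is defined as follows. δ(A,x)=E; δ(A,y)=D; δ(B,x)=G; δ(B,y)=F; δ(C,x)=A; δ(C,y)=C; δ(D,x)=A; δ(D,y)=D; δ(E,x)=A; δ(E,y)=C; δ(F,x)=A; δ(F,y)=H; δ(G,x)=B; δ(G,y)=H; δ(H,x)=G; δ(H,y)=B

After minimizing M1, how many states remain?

6

Every state is reachable, so we keep all 8.
Start with accepting vs non-accepting: {A,H} | {B,C,D,E,F,G}.
Split {B,C,D,E,F,G} by δ(·,x) → {C,D,E,F} and {B,G}.
On input x, block {A,H} splits into {A} and {H}.
Refine {C,D,E,F} on symbol y: members go to different blocks, giving {C,D,E} and {F}.
On input y, block {B,G} splits into {B} and {G}.
No further refinement is possible. Final partition (6 blocks): {A} | {C,D,E} | {B} | {H} | {F} | {G}.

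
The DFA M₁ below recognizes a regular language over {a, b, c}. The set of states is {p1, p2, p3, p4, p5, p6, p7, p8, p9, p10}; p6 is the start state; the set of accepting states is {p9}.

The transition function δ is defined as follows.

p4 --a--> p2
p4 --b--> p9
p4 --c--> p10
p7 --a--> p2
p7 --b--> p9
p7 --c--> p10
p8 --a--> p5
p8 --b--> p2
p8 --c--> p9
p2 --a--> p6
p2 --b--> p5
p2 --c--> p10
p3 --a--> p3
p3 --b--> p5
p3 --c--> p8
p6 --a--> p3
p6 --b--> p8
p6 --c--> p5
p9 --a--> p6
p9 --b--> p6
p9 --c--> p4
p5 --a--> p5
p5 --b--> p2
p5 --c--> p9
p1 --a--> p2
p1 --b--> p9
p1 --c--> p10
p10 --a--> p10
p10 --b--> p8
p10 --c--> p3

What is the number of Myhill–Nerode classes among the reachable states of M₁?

6

First remove the unreachable states {p1,p7}; 8 states remain.
Start with accepting vs non-accepting: {p9} | {p2,p3,p4,p5,p6,p8,p10}.
On input b, block {p2,p3,p4,p5,p6,p8,p10} splits into {p2,p3,p5,p6,p8,p10} and {p4}.
Split {p2,p3,p5,p6,p8,p10} by δ(·,c) → {p2,p3,p6,p10} and {p5,p8}.
On input c, block {p2,p3,p6,p10} splits into {p2,p10} and {p3,p6}.
Refine {p2,p10} on symbol a: members go to different blocks, giving {p2} and {p10}.
Stable partition: {p9} | {p2} | {p4} | {p5,p8} | {p3,p6} | {p10} — 6 equivalence classes.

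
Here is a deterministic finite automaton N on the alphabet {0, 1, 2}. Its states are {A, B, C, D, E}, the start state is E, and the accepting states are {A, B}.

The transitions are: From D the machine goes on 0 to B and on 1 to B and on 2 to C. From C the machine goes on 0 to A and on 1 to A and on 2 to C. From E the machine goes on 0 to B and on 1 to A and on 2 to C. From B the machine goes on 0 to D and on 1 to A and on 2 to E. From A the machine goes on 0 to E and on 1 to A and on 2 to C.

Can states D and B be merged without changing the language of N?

Every state is reachable, so we keep all 5.
Start with accepting vs non-accepting: {A,B} | {C,D,E}.
Stable partition: {A,B} | {C,D,E} — 2 equivalence classes.
D and B end up in different blocks, so they are distinguishable. For instance, the string 'ε' is accepted from only B.

No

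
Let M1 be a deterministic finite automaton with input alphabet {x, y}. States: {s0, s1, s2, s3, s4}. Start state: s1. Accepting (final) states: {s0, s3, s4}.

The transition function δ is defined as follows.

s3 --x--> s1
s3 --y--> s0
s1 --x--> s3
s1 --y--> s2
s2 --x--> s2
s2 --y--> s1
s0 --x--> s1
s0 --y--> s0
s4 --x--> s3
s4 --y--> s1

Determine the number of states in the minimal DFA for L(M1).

3

States {s4} cannot be reached from the start state, so discard them.
Initial partition by acceptance: {s0,s3} | {s1,s2}.
Refine {s1,s2} on symbol x: members go to different blocks, giving {s1} and {s2}.
No further refinement is possible. Final partition (3 blocks): {s0,s3} | {s1} | {s2}.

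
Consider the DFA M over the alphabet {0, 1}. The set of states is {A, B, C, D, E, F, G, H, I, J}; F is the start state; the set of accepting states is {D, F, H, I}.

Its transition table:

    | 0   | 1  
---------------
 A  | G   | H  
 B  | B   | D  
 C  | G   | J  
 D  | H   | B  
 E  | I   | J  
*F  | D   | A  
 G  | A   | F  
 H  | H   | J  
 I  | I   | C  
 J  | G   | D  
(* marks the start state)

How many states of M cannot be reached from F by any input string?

No path from F leads to C, E, I; the other 7 states are all reachable.

3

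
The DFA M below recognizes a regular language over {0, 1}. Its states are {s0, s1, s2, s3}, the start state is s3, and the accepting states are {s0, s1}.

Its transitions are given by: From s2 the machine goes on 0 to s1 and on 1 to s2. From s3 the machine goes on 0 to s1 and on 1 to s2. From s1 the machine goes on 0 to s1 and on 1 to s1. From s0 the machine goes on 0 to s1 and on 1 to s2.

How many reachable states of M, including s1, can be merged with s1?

1

Reachable states from the start: {s1,s2,s3}. Unreachable: {s0} — drop them.
Initial partition by acceptance: {s1} | {s2,s3}.
Stable partition: {s1} | {s2,s3} — 2 equivalence classes.
The equivalence class containing s1 is {s1}, of size 1.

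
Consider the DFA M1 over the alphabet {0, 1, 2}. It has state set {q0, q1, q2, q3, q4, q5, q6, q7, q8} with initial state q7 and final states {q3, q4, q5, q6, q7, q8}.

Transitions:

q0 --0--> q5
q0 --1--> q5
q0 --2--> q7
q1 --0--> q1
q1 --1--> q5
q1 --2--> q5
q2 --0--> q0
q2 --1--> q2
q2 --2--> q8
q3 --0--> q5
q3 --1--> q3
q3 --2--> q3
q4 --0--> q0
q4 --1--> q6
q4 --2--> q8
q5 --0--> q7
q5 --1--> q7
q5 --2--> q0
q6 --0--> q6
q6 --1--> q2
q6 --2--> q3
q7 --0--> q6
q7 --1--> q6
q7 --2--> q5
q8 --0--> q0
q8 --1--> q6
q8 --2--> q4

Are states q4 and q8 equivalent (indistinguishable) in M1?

Yes

Reachable states from the start: {q0,q2,q3,q4,q5,q6,q7,q8}. Unreachable: {q1} — drop them.
P0 = {q3,q4,q5,q6,q7,q8} | {q0,q2}.
Split {q3,q4,q5,q6,q7,q8} by δ(·,0) → {q3,q5,q6,q7} and {q4,q8}.
On input 1, block {q3,q5,q6,q7} splits into {q3,q5,q7} and {q6}.
Refine {q3,q5,q7} on symbol 0: members go to different blocks, giving {q3,q5} and {q7}.
On input 0, block {q3,q5} splits into {q3} and {q5}.
On input 0, block {q0,q2} splits into {q0} and {q2}.
The partition is now stable with 7 blocks: {q3} | {q0} | {q4,q8} | {q6} | {q7} | {q5} | {q2}.
q4 and q8 lie in the same block of the stable partition, so they are equivalent — no string distinguishes them.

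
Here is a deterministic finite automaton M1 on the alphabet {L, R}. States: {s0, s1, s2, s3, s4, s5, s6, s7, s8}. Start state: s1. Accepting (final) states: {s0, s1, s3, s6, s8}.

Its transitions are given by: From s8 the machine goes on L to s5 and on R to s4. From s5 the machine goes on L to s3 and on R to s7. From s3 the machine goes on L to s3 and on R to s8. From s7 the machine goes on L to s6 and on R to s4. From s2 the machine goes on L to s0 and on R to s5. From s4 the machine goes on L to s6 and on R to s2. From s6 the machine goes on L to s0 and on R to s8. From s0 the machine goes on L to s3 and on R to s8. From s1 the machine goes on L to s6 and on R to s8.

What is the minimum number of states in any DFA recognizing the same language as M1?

Start with accepting vs non-accepting: {s0,s1,s3,s6,s8} | {s2,s4,s5,s7}.
On input L, block {s0,s1,s3,s6,s8} splits into {s0,s1,s3,s6} and {s8}.
No further refinement is possible. Final partition (3 blocks): {s0,s1,s3,s6} | {s2,s4,s5,s7} | {s8}.

3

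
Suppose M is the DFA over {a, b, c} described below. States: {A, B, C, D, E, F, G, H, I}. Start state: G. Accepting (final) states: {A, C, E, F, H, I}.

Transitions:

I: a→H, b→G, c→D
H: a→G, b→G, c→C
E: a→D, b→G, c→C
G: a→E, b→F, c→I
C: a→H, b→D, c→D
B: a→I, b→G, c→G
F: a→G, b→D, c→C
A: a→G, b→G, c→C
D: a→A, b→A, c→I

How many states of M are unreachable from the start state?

Starting at G and following transitions, the reachable set is {A, C, D, E, F, G, H, I}. That leaves B unreachable — 1 in total.

1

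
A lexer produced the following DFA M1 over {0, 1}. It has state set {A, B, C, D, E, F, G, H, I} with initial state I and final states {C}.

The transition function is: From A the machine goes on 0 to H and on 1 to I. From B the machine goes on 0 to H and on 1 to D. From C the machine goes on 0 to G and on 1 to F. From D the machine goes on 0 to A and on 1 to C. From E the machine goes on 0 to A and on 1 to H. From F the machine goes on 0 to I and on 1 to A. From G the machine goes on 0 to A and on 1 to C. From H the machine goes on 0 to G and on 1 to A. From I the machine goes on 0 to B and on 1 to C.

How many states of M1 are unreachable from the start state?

No path from I leads to E; the other 8 states are all reachable.

1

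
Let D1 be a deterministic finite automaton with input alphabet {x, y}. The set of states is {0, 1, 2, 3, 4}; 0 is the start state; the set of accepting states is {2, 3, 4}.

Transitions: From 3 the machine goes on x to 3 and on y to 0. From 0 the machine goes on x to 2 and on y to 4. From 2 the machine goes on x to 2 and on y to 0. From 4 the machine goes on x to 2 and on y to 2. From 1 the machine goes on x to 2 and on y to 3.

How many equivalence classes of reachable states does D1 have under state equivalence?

First remove the unreachable states {1,3}; 3 states remain.
P0 = {2,4} | {0}.
Split {2,4} by δ(·,y) → {2} and {4}.
Stable partition: {2} | {0} | {4} — 3 equivalence classes.

3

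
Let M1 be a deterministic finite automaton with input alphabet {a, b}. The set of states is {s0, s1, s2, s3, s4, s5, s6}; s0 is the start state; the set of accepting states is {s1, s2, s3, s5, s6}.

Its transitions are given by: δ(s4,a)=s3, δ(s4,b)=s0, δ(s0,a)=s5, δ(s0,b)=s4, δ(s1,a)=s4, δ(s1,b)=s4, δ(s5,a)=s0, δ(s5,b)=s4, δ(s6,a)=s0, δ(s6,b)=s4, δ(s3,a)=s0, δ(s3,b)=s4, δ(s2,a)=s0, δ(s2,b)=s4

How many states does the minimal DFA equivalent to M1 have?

States {s1,s2,s6} cannot be reached from the start state, so discard them.
P0 = {s3,s5} | {s0,s4}.
The partition is now stable with 2 blocks: {s3,s5} | {s0,s4}.

2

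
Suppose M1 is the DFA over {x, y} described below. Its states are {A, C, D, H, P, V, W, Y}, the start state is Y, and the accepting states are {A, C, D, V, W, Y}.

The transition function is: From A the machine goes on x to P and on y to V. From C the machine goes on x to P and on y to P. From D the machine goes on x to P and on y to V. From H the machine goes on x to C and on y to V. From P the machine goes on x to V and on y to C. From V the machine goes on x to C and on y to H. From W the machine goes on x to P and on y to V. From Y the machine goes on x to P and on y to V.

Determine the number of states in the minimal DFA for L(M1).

Reachable states from the start: {C,H,P,V,Y}. Unreachable: {A,D,W} — drop them.
Initial partition by acceptance: {C,V,Y} | {H,P}.
Split {C,V,Y} by δ(·,x) → {C,Y} and {V}.
Refine {C,Y} on symbol y: members go to different blocks, giving {Y} and {C}.
Split {H,P} by δ(·,x) → {H} and {P}.
Stable partition: {Y} | {H} | {V} | {C} | {P} — 5 equivalence classes.

5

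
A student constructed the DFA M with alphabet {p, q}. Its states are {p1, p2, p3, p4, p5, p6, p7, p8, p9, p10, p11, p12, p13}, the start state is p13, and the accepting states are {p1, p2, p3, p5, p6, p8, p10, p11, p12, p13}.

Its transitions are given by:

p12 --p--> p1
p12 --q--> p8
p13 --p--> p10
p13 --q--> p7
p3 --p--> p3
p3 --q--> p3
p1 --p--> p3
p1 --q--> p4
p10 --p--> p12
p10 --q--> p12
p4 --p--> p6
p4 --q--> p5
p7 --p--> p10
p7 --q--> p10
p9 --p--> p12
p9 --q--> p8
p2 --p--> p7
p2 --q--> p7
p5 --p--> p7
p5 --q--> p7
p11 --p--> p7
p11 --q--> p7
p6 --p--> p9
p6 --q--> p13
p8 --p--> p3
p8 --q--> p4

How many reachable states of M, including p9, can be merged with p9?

1

States {p2,p11} cannot be reached from the start state, so discard them.
Initial partition by acceptance: {p1,p3,p5,p6,p8,p10,p12,p13} | {p4,p7,p9}.
Split {p1,p3,p5,p6,p8,p10,p12,p13} by δ(·,p) → {p1,p3,p8,p10,p12,p13} and {p5,p6}.
Refine {p1,p3,p8,p10,p12,p13} on symbol q: members go to different blocks, giving {p1,p8,p13} and {p3,p10,p12}.
Split {p4,p7,p9} by δ(·,p) → {p7,p9} and {p4}.
Split {p1,p8,p13} by δ(·,q) → {p1,p8} and {p13}.
On input q, block {p7,p9} splits into {p7} and {p9}.
Split {p5,p6} by δ(·,p) → {p5} and {p6}.
On input p, block {p3,p10,p12} splits into {p3,p10} and {p12}.
On input p, block {p3,p10} splits into {p3} and {p10}.
The partition is now stable with 10 blocks: {p1,p8} | {p7} | {p5} | {p3} | {p4} | {p13} | {p9} | {p6} | {p12} | {p10}.
State p9 belongs to the block {p9}, which has 1 states.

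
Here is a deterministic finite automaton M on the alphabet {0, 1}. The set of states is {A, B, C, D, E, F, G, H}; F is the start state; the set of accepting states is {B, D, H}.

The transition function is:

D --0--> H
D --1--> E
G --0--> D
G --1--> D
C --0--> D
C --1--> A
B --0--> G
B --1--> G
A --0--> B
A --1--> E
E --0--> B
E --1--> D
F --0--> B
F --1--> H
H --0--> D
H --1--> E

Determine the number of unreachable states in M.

2

BFS from F reaches {B, D, E, F, G, H}; the 2 state(s) A, C are never visited.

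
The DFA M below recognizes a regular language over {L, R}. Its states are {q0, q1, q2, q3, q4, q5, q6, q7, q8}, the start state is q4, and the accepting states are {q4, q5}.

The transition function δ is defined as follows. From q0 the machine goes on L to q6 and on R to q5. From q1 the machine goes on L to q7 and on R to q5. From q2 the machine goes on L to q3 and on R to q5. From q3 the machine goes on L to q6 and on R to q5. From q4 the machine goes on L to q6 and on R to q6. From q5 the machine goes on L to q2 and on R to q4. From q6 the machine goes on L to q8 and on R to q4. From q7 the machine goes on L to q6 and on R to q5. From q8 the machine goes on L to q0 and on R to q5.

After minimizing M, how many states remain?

5

States {q1,q7} cannot be reached from the start state, so discard them.
Initial partition by acceptance: {q4,q5} | {q0,q2,q3,q6,q8}.
Refine {q4,q5} on symbol R: members go to different blocks, giving {q4} and {q5}.
Split {q0,q2,q3,q6,q8} by δ(·,R) → {q0,q2,q3,q8} and {q6}.
Split {q0,q2,q3,q8} by δ(·,L) → {q0,q3} and {q2,q8}.
No further refinement is possible. Final partition (5 blocks): {q4} | {q0,q3} | {q5} | {q6} | {q2,q8}.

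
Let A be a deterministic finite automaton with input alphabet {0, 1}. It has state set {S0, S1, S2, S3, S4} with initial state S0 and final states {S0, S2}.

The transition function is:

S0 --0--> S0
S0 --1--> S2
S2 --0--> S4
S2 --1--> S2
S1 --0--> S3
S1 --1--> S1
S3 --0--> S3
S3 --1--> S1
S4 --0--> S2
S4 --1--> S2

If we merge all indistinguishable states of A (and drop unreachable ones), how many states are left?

States {S1,S3} cannot be reached from the start state, so discard them.
Initial partition by acceptance: {S0,S2} | {S4}.
Refine {S0,S2} on symbol 0: members go to different blocks, giving {S0} and {S2}.
No further refinement is possible. Final partition (3 blocks): {S0} | {S4} | {S2}.

3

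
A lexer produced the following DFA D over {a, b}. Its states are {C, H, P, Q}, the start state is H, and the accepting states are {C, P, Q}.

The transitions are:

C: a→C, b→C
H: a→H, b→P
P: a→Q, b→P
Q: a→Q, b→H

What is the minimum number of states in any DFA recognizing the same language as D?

3

Reachable states from the start: {H,P,Q}. Unreachable: {C} — drop them.
P0 = {P,Q} | {H}.
On input b, block {P,Q} splits into {P} and {Q}.
No further refinement is possible. Final partition (3 blocks): {P} | {H} | {Q}.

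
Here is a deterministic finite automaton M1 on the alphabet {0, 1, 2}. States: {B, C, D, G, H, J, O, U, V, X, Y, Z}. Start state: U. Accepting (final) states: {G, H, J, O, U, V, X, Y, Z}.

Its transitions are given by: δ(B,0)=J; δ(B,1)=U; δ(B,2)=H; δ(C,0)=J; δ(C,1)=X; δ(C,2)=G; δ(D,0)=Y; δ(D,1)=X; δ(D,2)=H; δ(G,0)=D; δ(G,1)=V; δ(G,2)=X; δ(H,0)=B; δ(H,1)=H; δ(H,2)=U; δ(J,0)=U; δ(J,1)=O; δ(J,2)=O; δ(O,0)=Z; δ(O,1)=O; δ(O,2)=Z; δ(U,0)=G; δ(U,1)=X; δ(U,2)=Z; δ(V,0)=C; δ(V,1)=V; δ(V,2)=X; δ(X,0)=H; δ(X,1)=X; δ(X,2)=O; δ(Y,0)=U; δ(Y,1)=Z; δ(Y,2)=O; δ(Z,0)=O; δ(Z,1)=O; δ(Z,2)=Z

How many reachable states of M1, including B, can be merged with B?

3

Every state is reachable, so we keep all 12.
Start with accepting vs non-accepting: {G,H,J,O,U,V,X,Y,Z} | {B,C,D}.
On input 0, block {G,H,J,O,U,V,X,Y,Z} splits into {J,O,U,X,Y,Z} and {G,H,V}.
Refine {J,O,U,X,Y,Z} on symbol 0: members go to different blocks, giving {J,O,Y,Z} and {U,X}.
Split {J,O,Y,Z} by δ(·,0) → {J,Y} and {O,Z}.
Stable partition: {J,Y} | {B,C,D} | {G,H,V} | {U,X} | {O,Z} — 5 equivalence classes.
The equivalence class containing B is {B,C,D}, of size 3.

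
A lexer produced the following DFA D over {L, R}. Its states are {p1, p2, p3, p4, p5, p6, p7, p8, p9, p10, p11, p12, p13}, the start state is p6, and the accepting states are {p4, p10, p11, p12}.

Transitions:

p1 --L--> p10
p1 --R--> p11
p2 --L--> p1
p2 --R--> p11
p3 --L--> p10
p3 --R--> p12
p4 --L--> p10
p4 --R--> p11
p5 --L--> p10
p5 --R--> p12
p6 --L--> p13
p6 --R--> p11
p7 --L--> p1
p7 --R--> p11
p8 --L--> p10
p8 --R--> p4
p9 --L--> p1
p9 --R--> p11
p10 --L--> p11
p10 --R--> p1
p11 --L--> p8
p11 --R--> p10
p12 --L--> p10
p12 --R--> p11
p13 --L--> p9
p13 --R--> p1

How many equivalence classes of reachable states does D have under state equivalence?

First remove the unreachable states {p2,p3,p5,p7,p12}; 8 states remain.
Initial partition by acceptance: {p4,p10,p11} | {p1,p6,p8,p9,p13}.
Split {p4,p10,p11} by δ(·,L) → {p4,p10} and {p11}.
Refine {p4,p10} on symbol L: members go to different blocks, giving {p4} and {p10}.
On input L, block {p1,p6,p8,p9,p13} splits into {p6,p9,p13} and {p1,p8}.
Refine {p6,p9,p13} on symbol L: members go to different blocks, giving {p6,p13} and {p9}.
Refine {p6,p13} on symbol L: members go to different blocks, giving {p6} and {p13}.
Refine {p1,p8} on symbol R: members go to different blocks, giving {p1} and {p8}.
The partition is now stable with 8 blocks: {p4} | {p6} | {p11} | {p10} | {p1} | {p9} | {p13} | {p8}.

8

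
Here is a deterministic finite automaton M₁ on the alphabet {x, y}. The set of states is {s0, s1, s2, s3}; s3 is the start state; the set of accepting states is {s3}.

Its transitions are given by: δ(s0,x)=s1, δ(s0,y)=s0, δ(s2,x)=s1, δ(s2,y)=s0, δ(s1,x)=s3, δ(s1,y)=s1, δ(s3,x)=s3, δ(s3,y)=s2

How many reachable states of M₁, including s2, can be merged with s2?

P0 = {s3} | {s0,s1,s2}.
On input x, block {s0,s1,s2} splits into {s0,s2} and {s1}.
No further refinement is possible. Final partition (3 blocks): {s3} | {s0,s2} | {s1}.
The equivalence class containing s2 is {s0,s2}, of size 2.

2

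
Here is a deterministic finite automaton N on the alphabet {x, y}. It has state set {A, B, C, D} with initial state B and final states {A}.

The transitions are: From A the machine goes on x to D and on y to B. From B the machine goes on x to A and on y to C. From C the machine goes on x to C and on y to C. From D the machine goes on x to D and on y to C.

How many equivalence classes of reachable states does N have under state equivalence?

3

All states are reachable from the start state.
P0 = {A} | {B,C,D}.
On input x, block {B,C,D} splits into {C,D} and {B}.
No further refinement is possible. Final partition (3 blocks): {A} | {C,D} | {B}.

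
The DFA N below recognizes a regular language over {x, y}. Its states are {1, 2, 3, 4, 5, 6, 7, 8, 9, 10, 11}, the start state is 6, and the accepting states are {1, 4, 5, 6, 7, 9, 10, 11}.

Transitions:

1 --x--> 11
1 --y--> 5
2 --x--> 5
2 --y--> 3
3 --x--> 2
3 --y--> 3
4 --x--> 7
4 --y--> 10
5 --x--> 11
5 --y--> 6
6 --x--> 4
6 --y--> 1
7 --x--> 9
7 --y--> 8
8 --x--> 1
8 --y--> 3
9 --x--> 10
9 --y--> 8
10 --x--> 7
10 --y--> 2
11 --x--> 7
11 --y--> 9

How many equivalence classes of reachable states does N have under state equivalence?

Initial partition by acceptance: {1,4,5,6,7,9,10,11} | {2,3,8}.
Refine {1,4,5,6,7,9,10,11} on symbol y: members go to different blocks, giving {1,4,5,6,11} and {7,9,10}.
Refine {1,4,5,6,11} on symbol x: members go to different blocks, giving {1,5,6} and {4,11}.
On input x, block {2,3,8} splits into {2,8} and {3}.
Stable partition: {1,5,6} | {2,8} | {7,9,10} | {4,11} | {3} — 5 equivalence classes.

5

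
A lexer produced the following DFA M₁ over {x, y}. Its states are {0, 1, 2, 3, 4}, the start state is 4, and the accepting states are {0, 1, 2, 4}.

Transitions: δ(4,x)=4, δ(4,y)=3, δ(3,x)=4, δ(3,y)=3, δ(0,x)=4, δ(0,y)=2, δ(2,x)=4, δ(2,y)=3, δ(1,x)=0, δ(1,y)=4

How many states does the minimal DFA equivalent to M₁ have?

Reachable states from the start: {3,4}. Unreachable: {0,1,2} — drop them.
P0 = {4} | {3}.
The partition is now stable with 2 blocks: {4} | {3}.

2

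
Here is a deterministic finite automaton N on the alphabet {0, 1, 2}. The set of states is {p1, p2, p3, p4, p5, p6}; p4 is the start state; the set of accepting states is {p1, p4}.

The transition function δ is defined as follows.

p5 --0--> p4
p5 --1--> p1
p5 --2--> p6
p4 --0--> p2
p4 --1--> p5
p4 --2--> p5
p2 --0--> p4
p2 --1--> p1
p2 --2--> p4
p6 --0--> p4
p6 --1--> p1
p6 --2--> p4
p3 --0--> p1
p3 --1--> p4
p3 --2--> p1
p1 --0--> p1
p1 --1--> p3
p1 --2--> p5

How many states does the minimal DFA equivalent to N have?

All states are reachable from the start state.
P0 = {p1,p4} | {p2,p3,p5,p6}.
On input 0, block {p1,p4} splits into {p1} and {p4}.
Split {p2,p3,p5,p6} by δ(·,0) → {p2,p5,p6} and {p3}.
Split {p2,p5,p6} by δ(·,2) → {p2,p6} and {p5}.
No further refinement is possible. Final partition (5 blocks): {p1} | {p2,p6} | {p4} | {p3} | {p5}.

5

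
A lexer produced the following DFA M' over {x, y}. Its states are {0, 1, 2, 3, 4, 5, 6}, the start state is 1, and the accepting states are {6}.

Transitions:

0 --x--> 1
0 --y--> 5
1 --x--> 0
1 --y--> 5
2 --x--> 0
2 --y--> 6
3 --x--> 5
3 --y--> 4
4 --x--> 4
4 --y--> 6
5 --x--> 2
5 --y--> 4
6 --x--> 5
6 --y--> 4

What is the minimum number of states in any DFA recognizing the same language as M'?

5

States {3} cannot be reached from the start state, so discard them.
Start with accepting vs non-accepting: {6} | {0,1,2,4,5}.
Refine {0,1,2,4,5} on symbol y: members go to different blocks, giving {0,1,5} and {2,4}.
On input x, block {0,1,5} splits into {0,1} and {5}.
Split {2,4} by δ(·,x) → {2} and {4}.
The partition is now stable with 5 blocks: {6} | {0,1} | {2} | {5} | {4}.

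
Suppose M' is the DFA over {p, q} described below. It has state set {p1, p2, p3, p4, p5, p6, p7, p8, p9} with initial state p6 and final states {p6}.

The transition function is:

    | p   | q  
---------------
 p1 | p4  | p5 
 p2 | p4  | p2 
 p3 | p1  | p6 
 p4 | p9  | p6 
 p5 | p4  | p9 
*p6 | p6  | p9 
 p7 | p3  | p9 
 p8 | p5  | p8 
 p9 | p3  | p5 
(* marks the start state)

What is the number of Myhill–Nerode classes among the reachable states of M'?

3

States {p2,p7,p8} cannot be reached from the start state, so discard them.
P0 = {p6} | {p1,p3,p4,p5,p9}.
On input q, block {p1,p3,p4,p5,p9} splits into {p1,p5,p9} and {p3,p4}.
The partition is now stable with 3 blocks: {p6} | {p1,p5,p9} | {p3,p4}.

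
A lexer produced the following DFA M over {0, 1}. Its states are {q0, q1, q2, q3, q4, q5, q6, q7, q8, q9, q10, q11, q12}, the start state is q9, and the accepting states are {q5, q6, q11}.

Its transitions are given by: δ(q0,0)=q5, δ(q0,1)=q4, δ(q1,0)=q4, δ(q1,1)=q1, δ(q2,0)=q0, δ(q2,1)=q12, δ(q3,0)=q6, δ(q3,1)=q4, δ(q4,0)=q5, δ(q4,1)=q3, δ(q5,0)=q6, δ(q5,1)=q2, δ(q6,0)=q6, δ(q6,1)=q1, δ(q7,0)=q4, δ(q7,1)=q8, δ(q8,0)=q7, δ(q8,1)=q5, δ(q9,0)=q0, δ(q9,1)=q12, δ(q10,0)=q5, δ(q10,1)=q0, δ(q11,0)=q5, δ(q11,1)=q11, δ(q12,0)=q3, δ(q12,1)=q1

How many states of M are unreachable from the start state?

4

BFS from q9 reaches {q0, q1, q2, q3, q4, q5, q6, q9, q12}; the 4 state(s) q7, q8, q10, q11 are never visited.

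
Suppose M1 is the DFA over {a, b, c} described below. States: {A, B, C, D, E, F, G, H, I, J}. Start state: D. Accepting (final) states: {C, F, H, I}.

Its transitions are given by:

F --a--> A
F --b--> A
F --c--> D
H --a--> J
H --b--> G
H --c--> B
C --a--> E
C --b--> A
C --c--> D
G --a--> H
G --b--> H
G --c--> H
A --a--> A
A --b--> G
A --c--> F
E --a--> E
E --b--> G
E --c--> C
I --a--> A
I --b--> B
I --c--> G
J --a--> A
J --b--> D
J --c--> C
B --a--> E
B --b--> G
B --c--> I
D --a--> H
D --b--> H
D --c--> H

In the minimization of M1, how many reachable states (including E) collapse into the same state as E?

4

Initial partition by acceptance: {C,F,H,I} | {A,B,D,E,G,J}.
Refine {A,B,D,E,G,J} on symbol a: members go to different blocks, giving {A,B,E,J} and {D,G}.
Refine {C,F,H,I} on symbol b: members go to different blocks, giving {C,F,I} and {H}.
No further refinement is possible. Final partition (4 blocks): {C,F,I} | {A,B,E,J} | {D,G} | {H}.
State E belongs to the block {A,B,E,J}, which has 4 states.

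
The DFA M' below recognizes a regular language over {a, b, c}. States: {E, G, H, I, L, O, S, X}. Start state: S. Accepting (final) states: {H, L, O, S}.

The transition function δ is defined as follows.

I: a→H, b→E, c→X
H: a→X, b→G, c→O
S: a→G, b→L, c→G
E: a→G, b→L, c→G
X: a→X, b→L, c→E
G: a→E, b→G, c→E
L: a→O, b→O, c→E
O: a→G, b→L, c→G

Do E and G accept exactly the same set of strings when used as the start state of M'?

First remove the unreachable states {H,I,X}; 5 states remain.
Initial partition by acceptance: {L,O,S} | {E,G}.
Split {L,O,S} by δ(·,a) → {O,S} and {L}.
Split {E,G} by δ(·,b) → {E} and {G}.
Stable partition: {O,S} | {E} | {L} | {G} — 4 equivalence classes.
E and G end up in different blocks, so they are distinguishable. For instance, the string 'b' is accepted from only E.

No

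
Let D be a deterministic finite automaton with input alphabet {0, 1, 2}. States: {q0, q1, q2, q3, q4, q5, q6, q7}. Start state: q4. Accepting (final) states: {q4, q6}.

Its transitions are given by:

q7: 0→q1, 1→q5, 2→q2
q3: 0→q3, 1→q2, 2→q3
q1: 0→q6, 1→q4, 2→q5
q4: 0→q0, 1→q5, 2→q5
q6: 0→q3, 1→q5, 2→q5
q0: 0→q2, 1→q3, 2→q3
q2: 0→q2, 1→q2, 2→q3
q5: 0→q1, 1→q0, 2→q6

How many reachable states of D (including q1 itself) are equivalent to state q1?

1

First remove the unreachable states {q7}; 7 states remain.
P0 = {q4,q6} | {q0,q1,q2,q3,q5}.
Split {q0,q1,q2,q3,q5} by δ(·,0) → {q0,q2,q3,q5} and {q1}.
Refine {q0,q2,q3,q5} on symbol 0: members go to different blocks, giving {q0,q2,q3} and {q5}.
No further refinement is possible. Final partition (4 blocks): {q4,q6} | {q0,q2,q3} | {q1} | {q5}.
The equivalence class containing q1 is {q1}, of size 1.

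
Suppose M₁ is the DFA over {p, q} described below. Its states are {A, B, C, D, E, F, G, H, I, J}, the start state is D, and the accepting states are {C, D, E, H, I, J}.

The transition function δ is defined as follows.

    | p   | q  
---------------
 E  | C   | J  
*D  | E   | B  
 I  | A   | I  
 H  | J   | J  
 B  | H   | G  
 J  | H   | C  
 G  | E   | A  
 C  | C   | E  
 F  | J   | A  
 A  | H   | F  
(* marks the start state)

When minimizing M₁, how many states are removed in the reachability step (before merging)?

Starting at D and following transitions, the reachable set is {A, B, C, D, E, F, G, H, J}. That leaves I unreachable — 1 in total.

1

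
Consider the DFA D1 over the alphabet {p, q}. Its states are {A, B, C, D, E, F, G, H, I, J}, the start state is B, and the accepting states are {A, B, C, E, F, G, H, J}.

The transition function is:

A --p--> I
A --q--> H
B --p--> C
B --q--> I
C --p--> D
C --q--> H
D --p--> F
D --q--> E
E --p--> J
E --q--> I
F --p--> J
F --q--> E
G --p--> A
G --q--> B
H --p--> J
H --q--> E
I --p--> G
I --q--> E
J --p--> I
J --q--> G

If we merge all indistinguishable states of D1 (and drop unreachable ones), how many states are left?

Start with accepting vs non-accepting: {A,B,C,E,F,G,H,J} | {D,I}.
On input p, block {A,B,C,E,F,G,H,J} splits into {B,E,F,G,H} and {A,C,J}.
Refine {B,E,F,G,H} on symbol q: members go to different blocks, giving {F,G,H} and {B,E}.
Stable partition: {F,G,H} | {D,I} | {A,C,J} | {B,E} — 4 equivalence classes.

4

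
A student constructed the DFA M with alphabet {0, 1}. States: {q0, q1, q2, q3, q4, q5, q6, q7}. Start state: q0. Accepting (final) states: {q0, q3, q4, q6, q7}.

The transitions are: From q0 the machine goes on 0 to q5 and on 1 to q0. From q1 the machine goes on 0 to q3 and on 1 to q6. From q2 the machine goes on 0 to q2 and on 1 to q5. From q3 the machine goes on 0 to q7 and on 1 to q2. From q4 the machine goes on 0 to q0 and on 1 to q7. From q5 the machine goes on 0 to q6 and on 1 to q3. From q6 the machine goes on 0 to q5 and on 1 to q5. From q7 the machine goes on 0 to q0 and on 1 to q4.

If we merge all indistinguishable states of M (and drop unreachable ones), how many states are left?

Reachable states from the start: {q0,q2,q3,q4,q5,q6,q7}. Unreachable: {q1} — drop them.
Start with accepting vs non-accepting: {q0,q3,q4,q6,q7} | {q2,q5}.
Split {q0,q3,q4,q6,q7} by δ(·,0) → {q3,q4,q7} and {q0,q6}.
Refine {q3,q4,q7} on symbol 0: members go to different blocks, giving {q4,q7} and {q3}.
Refine {q2,q5} on symbol 0: members go to different blocks, giving {q2} and {q5}.
Refine {q0,q6} on symbol 1: members go to different blocks, giving {q0} and {q6}.
Stable partition: {q4,q7} | {q2} | {q0} | {q3} | {q5} | {q6} — 6 equivalence classes.

6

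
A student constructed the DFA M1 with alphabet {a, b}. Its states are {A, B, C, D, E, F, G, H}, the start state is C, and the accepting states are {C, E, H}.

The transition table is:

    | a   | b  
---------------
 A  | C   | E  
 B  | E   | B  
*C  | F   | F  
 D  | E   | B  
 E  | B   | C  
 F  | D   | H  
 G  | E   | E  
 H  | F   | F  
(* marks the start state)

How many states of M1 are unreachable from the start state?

2

Starting at C and following transitions, the reachable set is {B, C, D, E, F, H}. That leaves A, G unreachable — 2 in total.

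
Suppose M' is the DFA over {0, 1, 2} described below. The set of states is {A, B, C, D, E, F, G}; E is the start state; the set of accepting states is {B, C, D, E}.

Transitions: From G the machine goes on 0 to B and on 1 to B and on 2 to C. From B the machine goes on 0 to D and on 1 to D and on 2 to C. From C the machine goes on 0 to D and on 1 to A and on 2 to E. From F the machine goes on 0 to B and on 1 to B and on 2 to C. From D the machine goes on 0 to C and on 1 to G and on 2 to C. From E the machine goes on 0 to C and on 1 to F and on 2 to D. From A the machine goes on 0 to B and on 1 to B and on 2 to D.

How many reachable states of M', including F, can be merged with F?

Start with accepting vs non-accepting: {B,C,D,E} | {A,F,G}.
On input 1, block {B,C,D,E} splits into {C,D,E} and {B}.
The partition is now stable with 3 blocks: {C,D,E} | {A,F,G} | {B}.
The equivalence class containing F is {A,F,G}, of size 3.

3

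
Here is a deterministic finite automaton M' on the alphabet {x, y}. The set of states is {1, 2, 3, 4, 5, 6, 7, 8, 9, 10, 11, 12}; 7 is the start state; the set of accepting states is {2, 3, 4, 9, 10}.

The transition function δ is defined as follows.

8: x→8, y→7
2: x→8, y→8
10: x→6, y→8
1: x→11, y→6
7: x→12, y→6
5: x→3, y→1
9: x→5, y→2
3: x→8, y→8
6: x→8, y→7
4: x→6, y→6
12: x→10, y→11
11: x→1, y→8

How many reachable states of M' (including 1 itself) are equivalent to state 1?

2

Reachable states from the start: {1,6,7,8,10,11,12}. Unreachable: {2,3,4,5,9} — drop them.
Initial partition by acceptance: {10} | {1,6,7,8,11,12}.
Refine {1,6,7,8,11,12} on symbol x: members go to different blocks, giving {1,6,7,8,11} and {12}.
Refine {1,6,7,8,11} on symbol x: members go to different blocks, giving {1,6,8,11} and {7}.
Split {1,6,8,11} by δ(·,y) → {1,11} and {6,8}.
Stable partition: {10} | {1,11} | {12} | {7} | {6,8} — 5 equivalence classes.
State 1 belongs to the block {1,11}, which has 2 states.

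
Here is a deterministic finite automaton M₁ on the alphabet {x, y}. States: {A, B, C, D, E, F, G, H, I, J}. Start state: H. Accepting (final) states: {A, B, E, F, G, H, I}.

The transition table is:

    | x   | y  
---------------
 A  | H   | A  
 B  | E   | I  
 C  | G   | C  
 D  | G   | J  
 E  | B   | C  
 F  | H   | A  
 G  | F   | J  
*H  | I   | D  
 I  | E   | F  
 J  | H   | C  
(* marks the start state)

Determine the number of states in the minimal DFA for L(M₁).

3

Every state is reachable, so we keep all 10.
Start with accepting vs non-accepting: {A,B,E,F,G,H,I} | {C,D,J}.
Split {A,B,E,F,G,H,I} by δ(·,y) → {A,B,F,I} and {E,G,H}.
No further refinement is possible. Final partition (3 blocks): {A,B,F,I} | {C,D,J} | {E,G,H}.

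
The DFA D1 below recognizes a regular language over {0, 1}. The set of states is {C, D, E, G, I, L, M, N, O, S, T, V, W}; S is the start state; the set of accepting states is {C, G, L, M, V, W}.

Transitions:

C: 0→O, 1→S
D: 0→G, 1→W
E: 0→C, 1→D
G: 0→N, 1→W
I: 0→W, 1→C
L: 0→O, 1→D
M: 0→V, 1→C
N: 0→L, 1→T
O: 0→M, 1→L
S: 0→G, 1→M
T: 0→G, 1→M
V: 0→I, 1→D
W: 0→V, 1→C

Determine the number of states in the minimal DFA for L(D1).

First remove the unreachable states {E}; 12 states remain.
Initial partition by acceptance: {C,G,L,M,V,W} | {D,I,N,O,S,T}.
On input 0, block {C,G,L,M,V,W} splits into {C,G,L,V} and {M,W}.
On input 1, block {C,G,L,V} splits into {C,L,V} and {G}.
Refine {D,I,N,O,S,T} on symbol 0: members go to different blocks, giving {D,S,T} and {I,O} and {N}.
Stable partition: {C,L,V} | {D,S,T} | {M,W} | {G} | {I,O} | {N} — 6 equivalence classes.

6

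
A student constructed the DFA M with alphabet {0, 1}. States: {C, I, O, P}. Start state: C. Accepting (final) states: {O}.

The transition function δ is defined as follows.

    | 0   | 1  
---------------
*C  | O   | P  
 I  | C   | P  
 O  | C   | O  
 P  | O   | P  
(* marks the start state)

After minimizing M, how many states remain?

2

Reachable states from the start: {C,O,P}. Unreachable: {I} — drop them.
P0 = {O} | {C,P}.
Stable partition: {O} | {C,P} — 2 equivalence classes.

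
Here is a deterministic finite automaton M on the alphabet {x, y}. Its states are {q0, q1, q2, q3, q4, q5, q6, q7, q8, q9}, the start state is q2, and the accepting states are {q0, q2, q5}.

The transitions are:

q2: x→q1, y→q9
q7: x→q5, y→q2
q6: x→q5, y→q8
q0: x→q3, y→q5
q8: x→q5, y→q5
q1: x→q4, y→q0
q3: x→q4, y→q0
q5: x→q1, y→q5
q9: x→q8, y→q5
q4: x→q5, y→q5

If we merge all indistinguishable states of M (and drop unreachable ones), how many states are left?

4

First remove the unreachable states {q6,q7}; 8 states remain.
Initial partition by acceptance: {q0,q2,q5} | {q1,q3,q4,q8,q9}.
On input y, block {q0,q2,q5} splits into {q0,q5} and {q2}.
On input x, block {q1,q3,q4,q8,q9} splits into {q1,q3,q9} and {q4,q8}.
The partition is now stable with 4 blocks: {q0,q5} | {q1,q3,q9} | {q2} | {q4,q8}.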